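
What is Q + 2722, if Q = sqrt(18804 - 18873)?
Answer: 2722 + I*sqrt(69) ≈ 2722.0 + 8.3066*I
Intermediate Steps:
Q = I*sqrt(69) (Q = sqrt(-69) = I*sqrt(69) ≈ 8.3066*I)
Q + 2722 = I*sqrt(69) + 2722 = 2722 + I*sqrt(69)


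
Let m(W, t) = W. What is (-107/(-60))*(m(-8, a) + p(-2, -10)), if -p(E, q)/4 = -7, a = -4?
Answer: 107/3 ≈ 35.667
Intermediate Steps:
p(E, q) = 28 (p(E, q) = -4*(-7) = 28)
(-107/(-60))*(m(-8, a) + p(-2, -10)) = (-107/(-60))*(-8 + 28) = -107*(-1/60)*20 = (107/60)*20 = 107/3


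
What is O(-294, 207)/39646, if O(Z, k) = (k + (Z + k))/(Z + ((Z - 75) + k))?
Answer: -5/753274 ≈ -6.6377e-6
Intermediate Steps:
O(Z, k) = (Z + 2*k)/(-75 + k + 2*Z) (O(Z, k) = (Z + 2*k)/(Z + ((-75 + Z) + k)) = (Z + 2*k)/(Z + (-75 + Z + k)) = (Z + 2*k)/(-75 + k + 2*Z))
O(-294, 207)/39646 = ((-294 + 2*207)/(-75 + 207 + 2*(-294)))/39646 = ((-294 + 414)/(-75 + 207 - 588))*(1/39646) = (120/(-456))*(1/39646) = -1/456*120*(1/39646) = -5/19*1/39646 = -5/753274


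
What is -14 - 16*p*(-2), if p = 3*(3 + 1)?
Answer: 370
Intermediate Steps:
p = 12 (p = 3*4 = 12)
-14 - 16*p*(-2) = -14 - 192*(-2) = -14 - 16*(-24) = -14 + 384 = 370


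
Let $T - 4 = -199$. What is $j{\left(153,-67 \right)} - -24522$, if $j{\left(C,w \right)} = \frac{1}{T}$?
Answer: $\frac{4781789}{195} \approx 24522.0$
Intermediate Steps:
$T = -195$ ($T = 4 - 199 = -195$)
$j{\left(C,w \right)} = - \frac{1}{195}$ ($j{\left(C,w \right)} = \frac{1}{-195} = - \frac{1}{195}$)
$j{\left(153,-67 \right)} - -24522 = - \frac{1}{195} - -24522 = - \frac{1}{195} + 24522 = \frac{4781789}{195}$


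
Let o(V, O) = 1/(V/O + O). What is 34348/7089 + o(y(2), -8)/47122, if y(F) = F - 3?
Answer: 16994728336/3507502509 ≈ 4.8453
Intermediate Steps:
y(F) = -3 + F
o(V, O) = 1/(O + V/O)
34348/7089 + o(y(2), -8)/47122 = 34348/7089 - 8/((-3 + 2) + (-8)²)/47122 = 34348*(1/7089) - 8/(-1 + 64)*(1/47122) = 34348/7089 - 8/63*(1/47122) = 34348/7089 - 8*1/63*(1/47122) = 34348/7089 - 8/63*1/47122 = 34348/7089 - 4/1484343 = 16994728336/3507502509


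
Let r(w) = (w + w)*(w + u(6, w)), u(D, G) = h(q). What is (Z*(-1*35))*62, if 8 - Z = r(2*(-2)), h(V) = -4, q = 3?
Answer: 121520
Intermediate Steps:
u(D, G) = -4
r(w) = 2*w*(-4 + w) (r(w) = (w + w)*(w - 4) = (2*w)*(-4 + w) = 2*w*(-4 + w))
Z = -56 (Z = 8 - 2*2*(-2)*(-4 + 2*(-2)) = 8 - 2*(-4)*(-4 - 4) = 8 - 2*(-4)*(-8) = 8 - 1*64 = 8 - 64 = -56)
(Z*(-1*35))*62 = -(-56)*35*62 = -56*(-35)*62 = 1960*62 = 121520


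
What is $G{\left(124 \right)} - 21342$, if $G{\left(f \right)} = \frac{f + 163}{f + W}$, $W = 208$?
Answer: $- \frac{7085257}{332} \approx -21341.0$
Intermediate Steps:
$G{\left(f \right)} = \frac{163 + f}{208 + f}$ ($G{\left(f \right)} = \frac{f + 163}{f + 208} = \frac{163 + f}{208 + f}$)
$G{\left(124 \right)} - 21342 = \frac{163 + 124}{208 + 124} - 21342 = \frac{1}{332} \cdot 287 - 21342 = \frac{287}{332} - 21342 = - \frac{7085257}{332}$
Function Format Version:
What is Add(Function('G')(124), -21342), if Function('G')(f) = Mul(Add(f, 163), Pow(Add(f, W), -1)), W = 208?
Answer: Rational(-7085257, 332) ≈ -21341.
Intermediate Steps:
Function('G')(f) = Mul(Pow(Add(208, f), -1), Add(163, f)) (Function('G')(f) = Mul(Add(f, 163), Pow(Add(f, 208), -1)) = Mul(Add(163, f), Pow(Add(208, f), -1)) = Mul(Pow(Add(208, f), -1), Add(163, f)))
Add(Function('G')(124), -21342) = Add(Mul(Pow(Add(208, 124), -1), Add(163, 124)), -21342) = Add(Mul(Pow(332, -1), 287), -21342) = Add(Mul(Rational(1, 332), 287), -21342) = Add(Rational(287, 332), -21342) = Rational(-7085257, 332)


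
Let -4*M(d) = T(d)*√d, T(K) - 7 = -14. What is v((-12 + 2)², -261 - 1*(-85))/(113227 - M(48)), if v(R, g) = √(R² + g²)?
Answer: 14*√7683/6410176691 + 226454*√2561/6410176691 ≈ 0.0017880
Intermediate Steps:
T(K) = -7 (T(K) = 7 - 14 = -7)
M(d) = 7*√d/4 (M(d) = -(-7)*√d/4 = 7*√d/4)
v((-12 + 2)², -261 - 1*(-85))/(113227 - M(48)) = √(((-12 + 2)²)² + (-261 - 1*(-85))²)/(113227 - 7*√48/4) = √(((-10)²)² + (-261 + 85)²)/(113227 - 7*4*√3/4) = √(100² + (-176)²)/(113227 - 7*√3) = √(10000 + 30976)/(113227 - 7*√3) = √40976/(113227 - 7*√3) = (4*√2561)/(113227 - 7*√3) = 4*√2561/(113227 - 7*√3)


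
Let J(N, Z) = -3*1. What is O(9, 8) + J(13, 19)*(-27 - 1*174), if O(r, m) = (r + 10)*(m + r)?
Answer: 926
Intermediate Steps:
O(r, m) = (10 + r)*(m + r)
J(N, Z) = -3
O(9, 8) + J(13, 19)*(-27 - 1*174) = (9**2 + 10*8 + 10*9 + 8*9) - 3*(-27 - 1*174) = (81 + 80 + 90 + 72) - 3*(-27 - 174) = 323 - 3*(-201) = 323 + 603 = 926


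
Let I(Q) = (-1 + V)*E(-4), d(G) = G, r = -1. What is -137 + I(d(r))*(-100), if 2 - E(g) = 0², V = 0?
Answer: 63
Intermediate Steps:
E(g) = 2 (E(g) = 2 - 1*0² = 2 - 1*0 = 2 + 0 = 2)
I(Q) = -2 (I(Q) = (-1 + 0)*2 = -1*2 = -2)
-137 + I(d(r))*(-100) = -137 - 2*(-100) = -137 + 200 = 63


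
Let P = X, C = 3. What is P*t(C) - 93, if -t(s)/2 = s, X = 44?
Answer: -357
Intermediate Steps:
t(s) = -2*s
P = 44
P*t(C) - 93 = 44*(-2*3) - 93 = 44*(-6) - 93 = -264 - 93 = -357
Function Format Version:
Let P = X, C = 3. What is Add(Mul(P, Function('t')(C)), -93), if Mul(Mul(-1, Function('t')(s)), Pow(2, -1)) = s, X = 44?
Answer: -357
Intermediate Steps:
Function('t')(s) = Mul(-2, s)
P = 44
Add(Mul(P, Function('t')(C)), -93) = Add(Mul(44, Mul(-2, 3)), -93) = Add(Mul(44, -6), -93) = Add(-264, -93) = -357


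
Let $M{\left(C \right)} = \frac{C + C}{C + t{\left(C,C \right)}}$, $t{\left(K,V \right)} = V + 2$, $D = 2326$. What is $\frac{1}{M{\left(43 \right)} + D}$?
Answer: $\frac{44}{102387} \approx 0.00042974$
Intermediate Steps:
$t{\left(K,V \right)} = 2 + V$
$M{\left(C \right)} = \frac{2 C}{2 + 2 C}$ ($M{\left(C \right)} = \frac{C + C}{C + \left(2 + C\right)} = \frac{2 C}{2 + 2 C}$)
$\frac{1}{M{\left(43 \right)} + D} = \frac{1}{\frac{43}{1 + 43} + 2326} = \frac{1}{\frac{43}{44} + 2326} = \frac{1}{\frac{102387}{44}} = \frac{44}{102387}$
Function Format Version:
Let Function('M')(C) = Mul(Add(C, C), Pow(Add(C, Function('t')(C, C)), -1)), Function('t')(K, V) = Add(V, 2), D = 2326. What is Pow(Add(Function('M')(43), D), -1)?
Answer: Rational(44, 102387) ≈ 0.00042974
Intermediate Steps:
Function('t')(K, V) = Add(2, V)
Function('M')(C) = Mul(2, C, Pow(Add(2, Mul(2, C)), -1)) (Function('M')(C) = Mul(Add(C, C), Pow(Add(C, Add(2, C)), -1)) = Mul(Mul(2, C), Pow(Add(2, Mul(2, C)), -1)) = Mul(2, C, Pow(Add(2, Mul(2, C)), -1)))
Pow(Add(Function('M')(43), D), -1) = Pow(Add(Mul(43, Pow(Add(1, 43), -1)), 2326), -1) = Pow(Add(Mul(43, Pow(44, -1)), 2326), -1) = Pow(Add(Mul(43, Rational(1, 44)), 2326), -1) = Pow(Add(Rational(43, 44), 2326), -1) = Pow(Rational(102387, 44), -1) = Rational(44, 102387)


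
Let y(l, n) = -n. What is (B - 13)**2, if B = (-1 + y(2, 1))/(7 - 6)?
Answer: 225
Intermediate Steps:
B = -2 (B = (-1 - 1*1)/(7 - 6) = (-1 - 1)/1 = -2*1 = -2)
(B - 13)**2 = (-2 - 13)**2 = (-15)**2 = 225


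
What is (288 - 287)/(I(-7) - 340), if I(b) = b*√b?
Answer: I/(-340*I + 7*√7) ≈ -0.0029325 + 0.00015974*I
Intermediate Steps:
I(b) = b^(3/2)
(288 - 287)/(I(-7) - 340) = (288 - 287)/((-7)^(3/2) - 340) = 1/(-7*I*√7 - 340) = 1/(-340 - 7*I*√7)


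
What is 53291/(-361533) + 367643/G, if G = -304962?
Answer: -16574089629/12250425194 ≈ -1.3529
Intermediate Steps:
53291/(-361533) + 367643/G = 53291/(-361533) + 367643/(-304962) = 53291*(-1/361533) + 367643*(-1/304962) = -53291/361533 - 367643/304962 = -16574089629/12250425194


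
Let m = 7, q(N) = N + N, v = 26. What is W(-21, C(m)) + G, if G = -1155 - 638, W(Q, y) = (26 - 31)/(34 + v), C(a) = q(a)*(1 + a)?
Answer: -21517/12 ≈ -1793.1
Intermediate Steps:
q(N) = 2*N
C(a) = 2*a*(1 + a) (C(a) = (2*a)*(1 + a) = 2*a*(1 + a))
W(Q, y) = -1/12 (W(Q, y) = (26 - 31)/(34 + 26) = -5/60 = -5*1/60 = -1/12)
G = -1793
W(-21, C(m)) + G = -1/12 - 1793 = -21517/12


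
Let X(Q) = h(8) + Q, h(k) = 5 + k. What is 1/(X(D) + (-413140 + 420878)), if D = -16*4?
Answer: 1/7687 ≈ 0.00013009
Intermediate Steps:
D = -64
X(Q) = 13 + Q (X(Q) = (5 + 8) + Q = 13 + Q)
1/(X(D) + (-413140 + 420878)) = 1/((13 - 64) + (-413140 + 420878)) = 1/(-51 + 7738) = 1/7687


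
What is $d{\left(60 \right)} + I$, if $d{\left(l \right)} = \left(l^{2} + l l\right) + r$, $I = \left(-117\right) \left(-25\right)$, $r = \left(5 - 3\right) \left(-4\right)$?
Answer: $10117$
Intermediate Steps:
$r = -8$ ($r = 2 \left(-4\right) = -8$)
$I = 2925$
$d{\left(l \right)} = -8 + 2 l^{2}$ ($d{\left(l \right)} = \left(l^{2} + l l\right) - 8 = \left(l^{2} + l^{2}\right) - 8 = 2 l^{2} - 8 = -8 + 2 l^{2}$)
$d{\left(60 \right)} + I = \left(-8 + 2 \cdot 60^{2}\right) + 2925 = \left(-8 + 2 \cdot 3600\right) + 2925 = \left(-8 + 7200\right) + 2925 = 7192 + 2925 = 10117$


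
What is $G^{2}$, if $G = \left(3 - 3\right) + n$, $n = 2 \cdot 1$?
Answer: $4$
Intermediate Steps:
$n = 2$
$G = 2$ ($G = \left(3 - 3\right) + 2 = 0 + 2 = 2$)
$G^{2} = 2^{2} = 4$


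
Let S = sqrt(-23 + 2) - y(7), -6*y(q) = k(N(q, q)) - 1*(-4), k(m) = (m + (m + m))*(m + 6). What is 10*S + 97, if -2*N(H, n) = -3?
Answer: 1919/12 + 10*I*sqrt(21) ≈ 159.92 + 45.826*I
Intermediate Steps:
N(H, n) = 3/2 (N(H, n) = -1/2*(-3) = 3/2)
k(m) = 3*m*(6 + m) (k(m) = (m + 2*m)*(6 + m) = (3*m)*(6 + m) = 3*m*(6 + m))
y(q) = -151/24 (y(q) = -(3*(3/2)*(6 + 3/2) - 1*(-4))/6 = -(3*(3/2)*(15/2) + 4)/6 = -(135/4 + 4)/6 = -1/6*151/4 = -151/24)
S = 151/24 + I*sqrt(21) (S = sqrt(-23 + 2) - 1*(-151/24) = sqrt(-21) + 151/24 = I*sqrt(21) + 151/24 = 151/24 + I*sqrt(21) ≈ 6.2917 + 4.5826*I)
10*S + 97 = 10*(151/24 + I*sqrt(21)) + 97 = (755/12 + 10*I*sqrt(21)) + 97 = 1919/12 + 10*I*sqrt(21)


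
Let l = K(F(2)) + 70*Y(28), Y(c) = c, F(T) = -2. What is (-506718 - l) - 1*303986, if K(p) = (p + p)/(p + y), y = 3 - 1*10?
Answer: -7313980/9 ≈ -8.1266e+5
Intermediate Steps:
y = -7 (y = 3 - 10 = -7)
K(p) = 2*p/(-7 + p) (K(p) = (p + p)/(p - 7) = (2*p)/(-7 + p) = 2*p/(-7 + p))
l = 17644/9 (l = 2*(-2)/(-7 - 2) + 70*28 = 2*(-2)/(-9) + 1960 = 2*(-2)*(-⅑) + 1960 = 4/9 + 1960 = 17644/9 ≈ 1960.4)
(-506718 - l) - 1*303986 = (-506718 - 1*17644/9) - 1*303986 = (-506718 - 17644/9) - 303986 = -4578106/9 - 303986 = -7313980/9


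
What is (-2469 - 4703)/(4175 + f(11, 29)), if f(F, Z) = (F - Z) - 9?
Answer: -1793/1037 ≈ -1.7290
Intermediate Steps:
f(F, Z) = -9 + F - Z
(-2469 - 4703)/(4175 + f(11, 29)) = (-2469 - 4703)/(4175 + (-9 + 11 - 1*29)) = -7172/(4175 + (-9 + 11 - 29)) = -7172/(4175 - 27) = -7172/4148 = -7172*1/4148 = -1793/1037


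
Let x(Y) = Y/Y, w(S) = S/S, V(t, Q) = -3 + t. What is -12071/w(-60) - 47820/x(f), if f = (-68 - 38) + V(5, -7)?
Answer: -59891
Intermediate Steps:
f = -104 (f = (-68 - 38) + (-3 + 5) = -106 + 2 = -104)
w(S) = 1
x(Y) = 1
-12071/w(-60) - 47820/x(f) = -12071/1 - 47820/1 = -12071*1 - 47820*1 = -12071 - 47820 = -59891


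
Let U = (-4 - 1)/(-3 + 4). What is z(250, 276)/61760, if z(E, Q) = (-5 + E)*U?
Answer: -245/12352 ≈ -0.019835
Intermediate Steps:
U = -5 (U = -5/1 = -5*1 = -5)
z(E, Q) = 25 - 5*E (z(E, Q) = (-5 + E)*(-5) = 25 - 5*E)
z(250, 276)/61760 = (25 - 5*250)/61760 = (25 - 1250)*(1/61760) = -1225*1/61760 = -245/12352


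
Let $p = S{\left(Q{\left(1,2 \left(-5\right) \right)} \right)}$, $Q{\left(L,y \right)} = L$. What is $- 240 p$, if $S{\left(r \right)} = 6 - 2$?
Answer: $-960$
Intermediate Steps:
$S{\left(r \right)} = 4$
$p = 4$
$- 240 p = \left(-240\right) 4 = -960$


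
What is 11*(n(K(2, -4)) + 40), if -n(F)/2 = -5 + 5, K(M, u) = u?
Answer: 440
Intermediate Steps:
n(F) = 0 (n(F) = -2*(-5 + 5) = -2*0 = 0)
11*(n(K(2, -4)) + 40) = 11*(0 + 40) = 11*40 = 440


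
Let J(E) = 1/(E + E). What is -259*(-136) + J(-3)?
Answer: 211343/6 ≈ 35224.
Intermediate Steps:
J(E) = 1/(2*E)
-259*(-136) + J(-3) = -259*(-136) + (½)/(-3) = 35224 + (½)*(-⅓) = 35224 - ⅙ = 211343/6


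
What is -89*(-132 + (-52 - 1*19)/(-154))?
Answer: 1802873/154 ≈ 11707.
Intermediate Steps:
-89*(-132 + (-52 - 1*19)/(-154)) = -89*(-132 + (-52 - 19)*(-1/154)) = -89*(-132 - 71*(-1/154)) = -89*(-132 + 71/154) = -89*(-20257/154) = 1802873/154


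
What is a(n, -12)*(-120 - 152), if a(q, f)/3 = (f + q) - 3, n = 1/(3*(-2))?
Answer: 12376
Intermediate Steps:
n = -⅙ (n = 1/(-6) = -⅙ ≈ -0.16667)
a(q, f) = -9 + 3*f + 3*q (a(q, f) = 3*((f + q) - 3) = 3*(-3 + f + q) = -9 + 3*f + 3*q)
a(n, -12)*(-120 - 152) = (-9 + 3*(-12) + 3*(-⅙))*(-120 - 152) = (-9 - 36 - ½)*(-272) = -91/2*(-272) = 12376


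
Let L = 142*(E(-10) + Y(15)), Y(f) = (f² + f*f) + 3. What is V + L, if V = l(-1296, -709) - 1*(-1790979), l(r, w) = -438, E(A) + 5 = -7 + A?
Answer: 1851743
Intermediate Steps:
E(A) = -12 + A (E(A) = -5 + (-7 + A) = -12 + A)
Y(f) = 3 + 2*f² (Y(f) = (f² + f²) + 3 = 2*f² + 3 = 3 + 2*f²)
V = 1790541 (V = -438 - 1*(-1790979) = -438 + 1790979 = 1790541)
L = 61202 (L = 142*((-12 - 10) + (3 + 2*15²)) = 142*(-22 + (3 + 2*225)) = 142*(-22 + (3 + 450)) = 142*(-22 + 453) = 142*431 = 61202)
V + L = 1790541 + 61202 = 1851743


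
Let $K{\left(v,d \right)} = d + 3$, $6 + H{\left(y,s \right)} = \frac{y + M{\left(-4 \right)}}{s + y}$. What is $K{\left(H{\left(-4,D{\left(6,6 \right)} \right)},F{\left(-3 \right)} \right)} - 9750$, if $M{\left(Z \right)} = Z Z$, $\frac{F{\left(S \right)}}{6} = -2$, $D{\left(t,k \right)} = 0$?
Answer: $-9759$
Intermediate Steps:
$F{\left(S \right)} = -12$ ($F{\left(S \right)} = 6 \left(-2\right) = -12$)
$M{\left(Z \right)} = Z^{2}$
$H{\left(y,s \right)} = -6 + \frac{16 + y}{s + y}$ ($H{\left(y,s \right)} = -6 + \frac{y + \left(-4\right)^{2}}{s + y} = -6 + \frac{y + 16}{s + y} = -6 + \frac{16 + y}{s + y}$)
$K{\left(v,d \right)} = 3 + d$
$K{\left(H{\left(-4,D{\left(6,6 \right)} \right)},F{\left(-3 \right)} \right)} - 9750 = \left(3 - 12\right) - 9750 = -9 - 9750 = -9759$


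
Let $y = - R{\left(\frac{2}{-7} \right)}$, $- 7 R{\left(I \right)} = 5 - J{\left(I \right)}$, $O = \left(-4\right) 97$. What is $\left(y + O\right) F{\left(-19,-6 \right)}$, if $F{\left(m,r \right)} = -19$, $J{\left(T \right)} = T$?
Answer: $\frac{360525}{49} \approx 7357.7$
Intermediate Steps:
$O = -388$
$R{\left(I \right)} = - \frac{5}{7} + \frac{I}{7}$ ($R{\left(I \right)} = - \frac{5 - I}{7} = - \frac{5}{7} + \frac{I}{7}$)
$y = \frac{37}{49}$ ($y = - (- \frac{5}{7} + \frac{2 \frac{1}{-7}}{7}) = - (- \frac{5}{7} + \frac{2 \left(- \frac{1}{7}\right)}{7}) = - (- \frac{5}{7} + \frac{1}{7} \left(- \frac{2}{7}\right)) = - (- \frac{5}{7} - \frac{2}{49}) = \left(-1\right) \left(- \frac{37}{49}\right) = \frac{37}{49} \approx 0.7551$)
$\left(y + O\right) F{\left(-19,-6 \right)} = \left(\frac{37}{49} - 388\right) \left(-19\right) = \left(- \frac{18975}{49}\right) \left(-19\right) = \frac{360525}{49}$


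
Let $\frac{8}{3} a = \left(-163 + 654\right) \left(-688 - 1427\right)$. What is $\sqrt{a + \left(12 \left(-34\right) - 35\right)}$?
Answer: $\frac{i \sqrt{6237878}}{4} \approx 624.39 i$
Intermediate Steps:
$a = - \frac{3115395}{8}$ ($a = \frac{3 \left(-163 + 654\right) \left(-688 - 1427\right)}{8} = \frac{3 \cdot 491 \left(-2115\right)}{8} = \frac{3}{8} \left(-1038465\right) = - \frac{3115395}{8} \approx -3.8942 \cdot 10^{5}$)
$\sqrt{a + \left(12 \left(-34\right) - 35\right)} = \sqrt{- \frac{3115395}{8} + \left(12 \left(-34\right) - 35\right)} = \sqrt{- \frac{3115395}{8} - 443} = \sqrt{- \frac{3118939}{8}} = \frac{i \sqrt{6237878}}{4}$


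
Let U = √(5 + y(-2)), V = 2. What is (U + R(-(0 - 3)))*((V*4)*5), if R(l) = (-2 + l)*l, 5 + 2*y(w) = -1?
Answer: 120 + 40*√2 ≈ 176.57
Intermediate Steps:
y(w) = -3 (y(w) = -5/2 + (½)*(-1) = -5/2 - ½ = -3)
R(l) = l*(-2 + l)
U = √2 (U = √(5 - 3) = √2 ≈ 1.4142)
(U + R(-(0 - 3)))*((V*4)*5) = (√2 + (-(0 - 3))*(-2 - (0 - 3)))*((2*4)*5) = (√2 + (-1*(-3))*(-2 - 1*(-3)))*(8*5) = (√2 + 3*(-2 + 3))*40 = (√2 + 3*1)*40 = (√2 + 3)*40 = (3 + √2)*40 = 120 + 40*√2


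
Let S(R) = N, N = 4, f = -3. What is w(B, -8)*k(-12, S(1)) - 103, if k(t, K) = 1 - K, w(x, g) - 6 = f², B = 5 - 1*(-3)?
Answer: -148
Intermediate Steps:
S(R) = 4
B = 8 (B = 5 + 3 = 8)
w(x, g) = 15 (w(x, g) = 6 + (-3)² = 6 + 9 = 15)
w(B, -8)*k(-12, S(1)) - 103 = 15*(1 - 1*4) - 103 = 15*(1 - 4) - 103 = 15*(-3) - 103 = -45 - 103 = -148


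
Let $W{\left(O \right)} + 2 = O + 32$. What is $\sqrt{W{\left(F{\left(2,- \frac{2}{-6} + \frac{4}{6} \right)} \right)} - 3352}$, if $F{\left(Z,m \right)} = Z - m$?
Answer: $9 i \sqrt{41} \approx 57.628 i$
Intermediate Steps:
$W{\left(O \right)} = 30 + O$ ($W{\left(O \right)} = -2 + \left(O + 32\right) = -2 + \left(32 + O\right) = 30 + O$)
$\sqrt{W{\left(F{\left(2,- \frac{2}{-6} + \frac{4}{6} \right)} \right)} - 3352} = \sqrt{\left(30 - \left(-2 + \frac{1}{3} + \frac{2}{3}\right)\right) - 3352} = \sqrt{\left(30 - \left(-2 + \frac{1}{3} + \frac{2}{3}\right)\right) + \left(-14727 + 11375\right)} = \sqrt{\left(30 + \left(2 - \left(\frac{1}{3} + \frac{2}{3}\right)\right)\right) - 3352} = \sqrt{\left(30 + \left(2 - 1\right)\right) - 3352} = \sqrt{\left(30 + 1\right) - 3352} = \sqrt{31 - 3352} = \sqrt{-3321} = 9 i \sqrt{41}$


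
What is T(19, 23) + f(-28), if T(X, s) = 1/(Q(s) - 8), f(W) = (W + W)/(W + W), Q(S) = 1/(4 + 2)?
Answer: 41/47 ≈ 0.87234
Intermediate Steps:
Q(S) = ⅙ (Q(S) = 1/6 = ⅙)
f(W) = 1 (f(W) = (2*W)/((2*W)) = (2*W)*(1/(2*W)) = 1)
T(X, s) = -6/47 (T(X, s) = 1/(⅙ - 8) = 1/(-47/6) = -6/47)
T(19, 23) + f(-28) = -6/47 + 1 = 41/47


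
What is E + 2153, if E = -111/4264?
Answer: 9180281/4264 ≈ 2153.0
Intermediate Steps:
E = -111/4264 (E = -111*1/4264 = -111/4264 ≈ -0.026032)
E + 2153 = -111/4264 + 2153 = 9180281/4264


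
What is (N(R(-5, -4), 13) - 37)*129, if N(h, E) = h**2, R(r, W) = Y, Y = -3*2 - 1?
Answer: 1548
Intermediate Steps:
Y = -7 (Y = -6 - 1 = -7)
R(r, W) = -7
(N(R(-5, -4), 13) - 37)*129 = ((-7)**2 - 37)*129 = (49 - 37)*129 = 12*129 = 1548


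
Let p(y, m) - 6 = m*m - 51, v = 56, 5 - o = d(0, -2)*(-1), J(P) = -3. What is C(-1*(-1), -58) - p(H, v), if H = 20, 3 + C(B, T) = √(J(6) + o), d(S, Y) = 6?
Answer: -3094 + 2*√2 ≈ -3091.2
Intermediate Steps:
o = 11 (o = 5 - 6*(-1) = 5 - 1*(-6) = 5 + 6 = 11)
C(B, T) = -3 + 2*√2 (C(B, T) = -3 + √(-3 + 11) = -3 + √8 = -3 + 2*√2)
p(y, m) = -45 + m² (p(y, m) = 6 + (m*m - 51) = 6 + (m² - 51) = 6 + (-51 + m²) = -45 + m²)
C(-1*(-1), -58) - p(H, v) = (-3 + 2*√2) - (-45 + 56²) = (-3 + 2*√2) - (-45 + 3136) = (-3 + 2*√2) - 1*3091 = (-3 + 2*√2) - 3091 = -3094 + 2*√2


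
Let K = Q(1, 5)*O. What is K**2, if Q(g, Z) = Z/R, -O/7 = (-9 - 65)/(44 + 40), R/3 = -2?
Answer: 34225/1296 ≈ 26.408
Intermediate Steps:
R = -6 (R = 3*(-2) = -6)
O = 37/6 (O = -7*(-9 - 65)/(44 + 40) = -(-518)/84 = -7*(-37/42) = 37/6 ≈ 6.1667)
Q(g, Z) = -Z/6 (Q(g, Z) = Z/(-6) = Z*(-1/6) = -Z/6)
K = -185/36 (K = -1/6*5*(37/6) = -5/6*37/6 = -185/36 ≈ -5.1389)
K**2 = (-185/36)**2 = 34225/1296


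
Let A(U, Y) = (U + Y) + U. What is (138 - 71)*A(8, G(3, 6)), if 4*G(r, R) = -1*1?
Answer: 4221/4 ≈ 1055.3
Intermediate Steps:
G(r, R) = -1/4 (G(r, R) = (-1*1)/4 = (1/4)*(-1) = -1/4)
A(U, Y) = Y + 2*U
(138 - 71)*A(8, G(3, 6)) = (138 - 71)*(-1/4 + 2*8) = 67*(-1/4 + 16) = 67*(63/4) = 4221/4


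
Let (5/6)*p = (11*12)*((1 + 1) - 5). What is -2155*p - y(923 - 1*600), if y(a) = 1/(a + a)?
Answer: 661540175/646 ≈ 1.0241e+6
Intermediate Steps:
y(a) = 1/(2*a)
p = -2376/5 (p = 6*((11*12)*((1 + 1) - 5))/5 = 6*(132*(2 - 5))/5 = 6*(132*(-3))/5 = (6/5)*(-396) = -2376/5 ≈ -475.20)
-2155*p - y(923 - 1*600) = -2155*(-2376/5) - 1/(2*(923 - 1*600)) = 1024056 - 1/(2*(923 - 600)) = 1024056 - 1/(2*323) = 1024056 - 1*1/646 = 1024056 - 1/646 = 661540175/646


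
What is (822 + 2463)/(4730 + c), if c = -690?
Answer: 657/808 ≈ 0.81312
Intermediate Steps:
(822 + 2463)/(4730 + c) = (822 + 2463)/(4730 - 690) = 3285/4040 = 3285*(1/4040) = 657/808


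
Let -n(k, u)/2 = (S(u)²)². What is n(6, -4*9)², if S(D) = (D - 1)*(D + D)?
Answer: 10146908761284785895767015424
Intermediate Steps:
S(D) = 2*D*(-1 + D) (S(D) = (-1 + D)*(2*D) = 2*D*(-1 + D))
n(k, u) = -32*u⁴*(-1 + u)⁴ (n(k, u) = -2*16*u⁴*(-1 + u)⁴ = -32*u⁴*(-1 + u)⁴)
n(6, -4*9)² = (-32*(-4*9)⁴*(-1 - 4*9)⁴)² = (-32*(-36)⁴*(-1 - 36)⁴)² = (-32*1679616*(-37)⁴)² = (-32*1679616*1874161)² = (-100731865669632)² = 10146908761284785895767015424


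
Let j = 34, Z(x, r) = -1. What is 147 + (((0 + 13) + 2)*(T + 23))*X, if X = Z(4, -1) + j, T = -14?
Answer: 4602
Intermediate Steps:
X = 33 (X = -1 + 34 = 33)
147 + (((0 + 13) + 2)*(T + 23))*X = 147 + (((0 + 13) + 2)*(-14 + 23))*33 = 147 + ((13 + 2)*9)*33 = 147 + (15*9)*33 = 147 + 135*33 = 147 + 4455 = 4602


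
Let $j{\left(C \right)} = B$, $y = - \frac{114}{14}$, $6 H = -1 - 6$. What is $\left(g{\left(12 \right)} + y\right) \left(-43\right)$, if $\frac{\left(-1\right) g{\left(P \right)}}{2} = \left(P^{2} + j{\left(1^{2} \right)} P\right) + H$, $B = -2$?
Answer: $\frac{221966}{21} \approx 10570.0$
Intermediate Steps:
$H = - \frac{7}{6}$ ($H = \frac{-1 - 6}{6} = \frac{1}{6} \left(-7\right) = - \frac{7}{6} \approx -1.1667$)
$y = - \frac{57}{7}$ ($y = \left(-114\right) \frac{1}{14} = - \frac{57}{7} \approx -8.1429$)
$j{\left(C \right)} = -2$
$g{\left(P \right)} = \frac{7}{3} - 2 P^{2} + 4 P$ ($g{\left(P \right)} = - 2 \left(\left(P^{2} - 2 P\right) - \frac{7}{6}\right) = - 2 \left(- \frac{7}{6} + P^{2} - 2 P\right) = \frac{7}{3} - 2 P^{2} + 4 P$)
$\left(g{\left(12 \right)} + y\right) \left(-43\right) = \left(\left(\frac{7}{3} - 2 \cdot 12^{2} + 4 \cdot 12\right) - \frac{57}{7}\right) \left(-43\right) = \left(\left(\frac{7}{3} - 288 + 48\right) - \frac{57}{7}\right) \left(-43\right) = \left(- \frac{713}{3} - \frac{57}{7}\right) \left(-43\right) = \left(- \frac{5162}{21}\right) \left(-43\right) = \frac{221966}{21}$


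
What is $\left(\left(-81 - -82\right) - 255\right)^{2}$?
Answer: $64516$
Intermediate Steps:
$\left(\left(-81 - -82\right) - 255\right)^{2} = \left(\left(-81 + 82\right) - 255\right)^{2} = \left(1 - 255\right)^{2} = \left(-254\right)^{2} = 64516$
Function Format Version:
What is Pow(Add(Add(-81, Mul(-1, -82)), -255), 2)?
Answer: 64516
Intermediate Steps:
Pow(Add(Add(-81, Mul(-1, -82)), -255), 2) = Pow(Add(Add(-81, 82), -255), 2) = Pow(Add(1, -255), 2) = Pow(-254, 2) = 64516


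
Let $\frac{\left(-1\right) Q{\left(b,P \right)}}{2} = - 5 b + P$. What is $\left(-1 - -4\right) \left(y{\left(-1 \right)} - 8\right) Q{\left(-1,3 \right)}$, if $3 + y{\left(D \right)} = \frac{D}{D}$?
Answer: $480$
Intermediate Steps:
$Q{\left(b,P \right)} = - 2 P + 10 b$ ($Q{\left(b,P \right)} = - 2 \left(- 5 b + P\right) = - 2 \left(P - 5 b\right) = - 2 P + 10 b$)
$y{\left(D \right)} = -2$ ($y{\left(D \right)} = -3 + \frac{D}{D} = -3 + 1 = -2$)
$\left(-1 - -4\right) \left(y{\left(-1 \right)} - 8\right) Q{\left(-1,3 \right)} = \left(-1 - -4\right) \left(-2 - 8\right) \left(\left(-2\right) 3 + 10 \left(-1\right)\right) = \left(-1 + 4\right) \left(-10\right) \left(-6 - 10\right) = 3 \left(-10\right) \left(-16\right) = \left(-30\right) \left(-16\right) = 480$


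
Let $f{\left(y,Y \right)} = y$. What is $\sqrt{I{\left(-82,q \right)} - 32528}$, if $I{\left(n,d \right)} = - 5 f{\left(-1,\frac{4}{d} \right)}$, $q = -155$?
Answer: $i \sqrt{32523} \approx 180.34 i$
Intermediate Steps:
$I{\left(n,d \right)} = 5$ ($I{\left(n,d \right)} = \left(-5\right) \left(-1\right) = 5$)
$\sqrt{I{\left(-82,q \right)} - 32528} = \sqrt{5 - 32528} = \sqrt{-32523} = i \sqrt{32523}$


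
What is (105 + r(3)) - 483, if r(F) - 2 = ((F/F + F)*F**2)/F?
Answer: -364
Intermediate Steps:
r(F) = 2 + F*(1 + F) (r(F) = 2 + ((F/F + F)*F**2)/F = 2 + ((1 + F)*F**2)/F = 2 + (F**2*(1 + F))/F = 2 + F*(1 + F))
(105 + r(3)) - 483 = (105 + (2 + 3 + 3**2)) - 483 = (105 + (2 + 3 + 9)) - 483 = (105 + 14) - 483 = 119 - 483 = -364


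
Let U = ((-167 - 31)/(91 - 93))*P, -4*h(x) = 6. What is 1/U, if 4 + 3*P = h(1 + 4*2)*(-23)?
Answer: 2/2013 ≈ 0.00099354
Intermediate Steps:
h(x) = -3/2 (h(x) = -1/4*6 = -3/2)
P = 61/6 (P = -4/3 + (-3/2*(-23))/3 = -4/3 + (1/3)*(69/2) = -4/3 + 23/2 = 61/6 ≈ 10.167)
U = 2013/2 (U = ((-167 - 31)/(91 - 93))*(61/6) = -198/(-2)*(61/6) = -198*(-1/2)*(61/6) = 99*(61/6) = 2013/2 ≈ 1006.5)
1/U = 1/(2013/2) = 2/2013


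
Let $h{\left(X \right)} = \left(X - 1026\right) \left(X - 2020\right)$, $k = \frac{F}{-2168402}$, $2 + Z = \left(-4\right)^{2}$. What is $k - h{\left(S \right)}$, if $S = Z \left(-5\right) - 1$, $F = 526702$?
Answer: $- \frac{2486969790578}{1084201} \approx -2.2938 \cdot 10^{6}$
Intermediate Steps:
$Z = 14$ ($Z = -2 + \left(-4\right)^{2} = -2 + 16 = 14$)
$k = - \frac{263351}{1084201}$ ($k = \frac{526702}{-2168402} = 526702 \left(- \frac{1}{2168402}\right) = - \frac{263351}{1084201} \approx -0.2429$)
$S = -71$ ($S = 14 \left(-5\right) - 1 = -70 - 1 = -71$)
$h{\left(X \right)} = \left(-2020 + X\right) \left(-1026 + X\right)$ ($h{\left(X \right)} = \left(-1026 + X\right) \left(-2020 + X\right) = \left(-2020 + X\right) \left(-1026 + X\right)$)
$k - h{\left(S \right)} = - \frac{263351}{1084201} - \left(2072520 + \left(-71\right)^{2} - -216266\right) = - \frac{263351}{1084201} - \left(2072520 + 5041 + 216266\right) = - \frac{263351}{1084201} - 2293827 = - \frac{2486969790578}{1084201}$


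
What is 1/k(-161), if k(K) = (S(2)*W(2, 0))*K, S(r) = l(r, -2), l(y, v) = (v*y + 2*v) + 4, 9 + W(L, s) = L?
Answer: -1/4508 ≈ -0.00022183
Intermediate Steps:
W(L, s) = -9 + L
l(y, v) = 4 + 2*v + v*y (l(y, v) = (2*v + v*y) + 4 = 4 + 2*v + v*y)
S(r) = -2*r (S(r) = 4 + 2*(-2) - 2*r = 4 - 4 - 2*r = -2*r)
k(K) = 28*K (k(K) = ((-2*2)*(-9 + 2))*K = (-4*(-7))*K = 28*K)
1/k(-161) = 1/(28*(-161)) = 1/(-4508) = -1/4508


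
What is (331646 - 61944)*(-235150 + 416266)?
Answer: 48847347432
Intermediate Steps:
(331646 - 61944)*(-235150 + 416266) = 269702*181116 = 48847347432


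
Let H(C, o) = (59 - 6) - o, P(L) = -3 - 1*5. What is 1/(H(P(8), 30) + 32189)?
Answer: 1/32212 ≈ 3.1044e-5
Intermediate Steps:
P(L) = -8 (P(L) = -3 - 5 = -8)
H(C, o) = 53 - o
1/(H(P(8), 30) + 32189) = 1/((53 - 1*30) + 32189) = 1/((53 - 30) + 32189) = 1/(23 + 32189) = 1/32212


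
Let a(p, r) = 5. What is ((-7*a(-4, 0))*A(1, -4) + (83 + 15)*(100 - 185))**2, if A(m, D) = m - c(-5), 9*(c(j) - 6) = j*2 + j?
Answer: 607129600/9 ≈ 6.7459e+7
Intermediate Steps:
c(j) = 6 + j/3 (c(j) = 6 + (j*2 + j)/9 = 6 + (2*j + j)/9 = 6 + (3*j)/9 = 6 + j/3)
A(m, D) = -13/3 + m (A(m, D) = m - (6 + (1/3)*(-5)) = m - (6 - 5/3) = m - 1*13/3 = m - 13/3 = -13/3 + m)
((-7*a(-4, 0))*A(1, -4) + (83 + 15)*(100 - 185))**2 = ((-7*5)*(-13/3 + 1) + (83 + 15)*(100 - 185))**2 = (-35*(-10/3) + 98*(-85))**2 = (350/3 - 8330)**2 = (-24640/3)**2 = 607129600/9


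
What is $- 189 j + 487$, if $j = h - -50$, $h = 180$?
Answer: $-42983$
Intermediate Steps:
$j = 230$ ($j = 180 - -50 = 180 + 50 = 230$)
$- 189 j + 487 = \left(-189\right) 230 + 487 = -43470 + 487 = -42983$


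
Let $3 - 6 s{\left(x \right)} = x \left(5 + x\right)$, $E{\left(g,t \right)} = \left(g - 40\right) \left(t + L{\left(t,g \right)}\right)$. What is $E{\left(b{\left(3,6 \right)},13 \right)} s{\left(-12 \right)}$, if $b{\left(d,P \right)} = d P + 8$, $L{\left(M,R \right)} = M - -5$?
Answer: $5859$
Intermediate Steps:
$L{\left(M,R \right)} = 5 + M$ ($L{\left(M,R \right)} = M + 5 = 5 + M$)
$b{\left(d,P \right)} = 8 + P d$ ($b{\left(d,P \right)} = P d + 8 = 8 + P d$)
$E{\left(g,t \right)} = \left(-40 + g\right) \left(5 + 2 t\right)$ ($E{\left(g,t \right)} = \left(g - 40\right) \left(t + \left(5 + t\right)\right) = \left(-40 + g\right) \left(5 + 2 t\right)$)
$s{\left(x \right)} = \frac{1}{2} - \frac{x \left(5 + x\right)}{6}$
$E{\left(b{\left(3,6 \right)},13 \right)} s{\left(-12 \right)} = \left(-200 - 1040 + \left(8 + 6 \cdot 3\right) 13 + \left(8 + 6 \cdot 3\right) \left(5 + 13\right)\right) \left(\frac{1}{2} - -10 - \frac{\left(-12\right)^{2}}{6}\right) = \left(-200 - 1040 + \left(8 + 18\right) 13 + \left(8 + 18\right) 18\right) \left(\frac{1}{2} + 10 - 24\right) = \left(-200 - 1040 + 26 \cdot 13 + 26 \cdot 18\right) \left(\frac{1}{2} + 10 - 24\right) = \left(-200 - 1040 + 338 + 468\right) \left(- \frac{27}{2}\right) = \left(-434\right) \left(- \frac{27}{2}\right) = 5859$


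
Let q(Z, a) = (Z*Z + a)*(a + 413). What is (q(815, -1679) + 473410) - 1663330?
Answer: -839973156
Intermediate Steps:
q(Z, a) = (413 + a)*(a + Z²) (q(Z, a) = (Z² + a)*(413 + a) = (a + Z²)*(413 + a) = (413 + a)*(a + Z²))
(q(815, -1679) + 473410) - 1663330 = (((-1679)² + 413*(-1679) + 413*815² - 1679*815²) + 473410) - 1663330 = ((2819041 - 693427 + 413*664225 - 1679*664225) + 473410) - 1663330 = ((2819041 - 693427 + 274324925 - 1115233775) + 473410) - 1663330 = (-838783236 + 473410) - 1663330 = -838309826 - 1663330 = -839973156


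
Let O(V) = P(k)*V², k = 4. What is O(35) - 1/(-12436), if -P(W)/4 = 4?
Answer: -243745599/12436 ≈ -19600.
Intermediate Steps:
P(W) = -16 (P(W) = -4*4 = -16)
O(V) = -16*V²
O(35) - 1/(-12436) = -16*35² - 1/(-12436) = -16*1225 - 1*(-1/12436) = -19600 + 1/12436 = -243745599/12436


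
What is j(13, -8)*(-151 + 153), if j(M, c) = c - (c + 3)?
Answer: -6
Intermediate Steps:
j(M, c) = -3 (j(M, c) = c - (3 + c) = c + (-3 - c) = -3)
j(13, -8)*(-151 + 153) = -3*(-151 + 153) = -3*2 = -6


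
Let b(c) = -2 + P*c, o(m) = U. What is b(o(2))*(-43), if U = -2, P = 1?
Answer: 172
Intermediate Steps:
o(m) = -2
b(c) = -2 + c (b(c) = -2 + 1*c = -2 + c)
b(o(2))*(-43) = (-2 - 2)*(-43) = -4*(-43) = 172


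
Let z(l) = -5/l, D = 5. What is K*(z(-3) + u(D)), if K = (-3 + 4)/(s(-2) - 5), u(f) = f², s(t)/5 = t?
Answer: -16/9 ≈ -1.7778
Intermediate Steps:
s(t) = 5*t
K = -1/15 (K = (-3 + 4)/(5*(-2) - 5) = 1/(-10 - 5) = 1/(-15) = 1*(-1/15) = -1/15 ≈ -0.066667)
K*(z(-3) + u(D)) = -(-5/(-3) + 5²)/15 = -(-5*(-⅓) + 25)/15 = -(5/3 + 25)/15 = -1/15*80/3 = -16/9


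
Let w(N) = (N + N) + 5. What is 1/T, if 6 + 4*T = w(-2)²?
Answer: -⅘ ≈ -0.80000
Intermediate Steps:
w(N) = 5 + 2*N (w(N) = 2*N + 5 = 5 + 2*N)
T = -5/4 (T = -3/2 + (5 + 2*(-2))²/4 = -3/2 + (5 - 4)²/4 = -3/2 + (¼)*1² = -3/2 + (¼)*1 = -3/2 + ¼ = -5/4 ≈ -1.2500)
1/T = 1/(-5/4) = -⅘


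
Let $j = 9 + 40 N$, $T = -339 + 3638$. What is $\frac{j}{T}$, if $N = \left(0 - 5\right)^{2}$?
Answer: $\frac{1009}{3299} \approx 0.30585$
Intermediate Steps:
$T = 3299$
$N = 25$ ($N = \left(-5\right)^{2} = 25$)
$j = 1009$ ($j = 9 + 40 \cdot 25 = 9 + 1000 = 1009$)
$\frac{j}{T} = \frac{1009}{3299}$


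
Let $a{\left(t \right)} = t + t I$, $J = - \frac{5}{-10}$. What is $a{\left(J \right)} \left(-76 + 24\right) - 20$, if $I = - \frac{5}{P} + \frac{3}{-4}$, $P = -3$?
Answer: $- \frac{419}{6} \approx -69.833$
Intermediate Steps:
$J = \frac{1}{2}$ ($J = \left(-5\right) \left(- \frac{1}{10}\right) = \frac{1}{2} \approx 0.5$)
$I = \frac{11}{12}$ ($I = - \frac{5}{-3} + \frac{3}{-4} = \left(-5\right) \left(- \frac{1}{3}\right) + 3 \left(- \frac{1}{4}\right) = \frac{5}{3} - \frac{3}{4} = \frac{11}{12} \approx 0.91667$)
$a{\left(t \right)} = \frac{23 t}{12}$ ($a{\left(t \right)} = t + t \frac{11}{12} = t + \frac{11 t}{12} = \frac{23 t}{12}$)
$a{\left(J \right)} \left(-76 + 24\right) - 20 = \frac{23}{12} \cdot \frac{1}{2} \left(-76 + 24\right) - 20 = \frac{23}{24} \left(-52\right) - 20 = - \frac{299}{6} - 20 = - \frac{419}{6}$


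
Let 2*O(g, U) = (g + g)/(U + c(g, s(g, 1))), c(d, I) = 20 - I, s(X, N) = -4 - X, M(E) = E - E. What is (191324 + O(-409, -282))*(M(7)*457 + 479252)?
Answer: 61159033249284/667 ≈ 9.1693e+10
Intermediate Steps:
M(E) = 0
O(g, U) = g/(24 + U + g) (O(g, U) = ((g + g)/(U + (20 - (-4 - g))))/2 = ((2*g)/(U + (20 + (4 + g))))/2 = ((2*g)/(U + (24 + g)))/2 = ((2*g)/(24 + U + g))/2 = (2*g/(24 + U + g))/2 = g/(24 + U + g))
(191324 + O(-409, -282))*(M(7)*457 + 479252) = (191324 - 409/(24 - 282 - 409))*(0*457 + 479252) = (191324 - 409/(-667))*(0 + 479252) = (191324 - 409*(-1/667))*479252 = (191324 + 409/667)*479252 = (127613517/667)*479252 = 61159033249284/667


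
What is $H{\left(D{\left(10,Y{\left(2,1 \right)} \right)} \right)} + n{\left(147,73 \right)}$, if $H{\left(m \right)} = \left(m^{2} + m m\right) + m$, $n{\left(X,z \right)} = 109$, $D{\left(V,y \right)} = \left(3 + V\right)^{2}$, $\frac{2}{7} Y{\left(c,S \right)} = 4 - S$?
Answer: $57400$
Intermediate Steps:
$Y{\left(c,S \right)} = 14 - \frac{7 S}{2}$ ($Y{\left(c,S \right)} = \frac{7 \left(4 - S\right)}{2} = 14 - \frac{7 S}{2}$)
$H{\left(m \right)} = m + 2 m^{2}$ ($H{\left(m \right)} = \left(m^{2} + m^{2}\right) + m = 2 m^{2} + m = m + 2 m^{2}$)
$H{\left(D{\left(10,Y{\left(2,1 \right)} \right)} \right)} + n{\left(147,73 \right)} = \left(3 + 10\right)^{2} \left(1 + 2 \left(3 + 10\right)^{2}\right) + 109 = 13^{2} \left(1 + 2 \cdot 13^{2}\right) + 109 = 169 \left(1 + 2 \cdot 169\right) + 109 = 169 \left(1 + 338\right) + 109 = 169 \cdot 339 + 109 = 57291 + 109 = 57400$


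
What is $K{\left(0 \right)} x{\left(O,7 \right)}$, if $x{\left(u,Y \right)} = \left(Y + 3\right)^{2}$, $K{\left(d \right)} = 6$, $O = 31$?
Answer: $600$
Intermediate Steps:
$x{\left(u,Y \right)} = \left(3 + Y\right)^{2}$
$K{\left(0 \right)} x{\left(O,7 \right)} = 6 \left(3 + 7\right)^{2} = 6 \cdot 10^{2} = 6 \cdot 100 = 600$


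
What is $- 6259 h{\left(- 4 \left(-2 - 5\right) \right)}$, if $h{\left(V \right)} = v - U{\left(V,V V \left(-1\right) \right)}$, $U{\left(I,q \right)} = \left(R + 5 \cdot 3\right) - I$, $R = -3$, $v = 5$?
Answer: $-131439$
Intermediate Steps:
$U{\left(I,q \right)} = 12 - I$ ($U{\left(I,q \right)} = \left(-3 + 5 \cdot 3\right) - I = \left(-3 + 15\right) - I = 12 - I$)
$h{\left(V \right)} = -7 + V$ ($h{\left(V \right)} = 5 - \left(12 - V\right) = 5 + \left(-12 + V\right) = -7 + V$)
$- 6259 h{\left(- 4 \left(-2 - 5\right) \right)} = - 6259 \left(-7 - 4 \left(-2 - 5\right)\right) = - 6259 \left(-7 - -28\right) = - 6259 \left(-7 + 28\right) = \left(-6259\right) 21 = -131439$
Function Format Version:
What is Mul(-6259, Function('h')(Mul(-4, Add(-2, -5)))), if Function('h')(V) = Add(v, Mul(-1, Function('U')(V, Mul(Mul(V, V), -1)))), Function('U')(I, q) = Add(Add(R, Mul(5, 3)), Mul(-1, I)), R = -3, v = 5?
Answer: -131439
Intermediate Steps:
Function('U')(I, q) = Add(12, Mul(-1, I)) (Function('U')(I, q) = Add(Add(-3, Mul(5, 3)), Mul(-1, I)) = Add(Add(-3, 15), Mul(-1, I)) = Add(12, Mul(-1, I)))
Function('h')(V) = Add(-7, V) (Function('h')(V) = Add(5, Mul(-1, Add(12, Mul(-1, V)))) = Add(5, Add(-12, V)) = Add(-7, V))
Mul(-6259, Function('h')(Mul(-4, Add(-2, -5)))) = Mul(-6259, Add(-7, Mul(-4, Add(-2, -5)))) = Mul(-6259, Add(-7, Mul(-4, -7))) = Mul(-6259, Add(-7, 28)) = Mul(-6259, 21) = -131439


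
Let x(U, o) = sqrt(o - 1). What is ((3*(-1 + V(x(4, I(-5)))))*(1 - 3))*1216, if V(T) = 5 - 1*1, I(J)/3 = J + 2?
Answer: -21888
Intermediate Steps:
I(J) = 6 + 3*J (I(J) = 3*(J + 2) = 3*(2 + J) = 6 + 3*J)
x(U, o) = sqrt(-1 + o)
V(T) = 4 (V(T) = 5 - 1 = 4)
((3*(-1 + V(x(4, I(-5)))))*(1 - 3))*1216 = ((3*(-1 + 4))*(1 - 3))*1216 = ((3*3)*(-2))*1216 = (9*(-2))*1216 = -18*1216 = -21888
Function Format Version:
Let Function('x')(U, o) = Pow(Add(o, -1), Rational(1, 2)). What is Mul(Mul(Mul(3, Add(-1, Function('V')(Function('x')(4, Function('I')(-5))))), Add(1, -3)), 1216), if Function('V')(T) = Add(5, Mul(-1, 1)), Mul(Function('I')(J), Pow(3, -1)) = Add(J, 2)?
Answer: -21888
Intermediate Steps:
Function('I')(J) = Add(6, Mul(3, J)) (Function('I')(J) = Mul(3, Add(J, 2)) = Mul(3, Add(2, J)) = Add(6, Mul(3, J)))
Function('x')(U, o) = Pow(Add(-1, o), Rational(1, 2))
Function('V')(T) = 4 (Function('V')(T) = Add(5, -1) = 4)
Mul(Mul(Mul(3, Add(-1, Function('V')(Function('x')(4, Function('I')(-5))))), Add(1, -3)), 1216) = Mul(Mul(Mul(3, Add(-1, 4)), Add(1, -3)), 1216) = Mul(Mul(Mul(3, 3), -2), 1216) = Mul(Mul(9, -2), 1216) = Mul(-18, 1216) = -21888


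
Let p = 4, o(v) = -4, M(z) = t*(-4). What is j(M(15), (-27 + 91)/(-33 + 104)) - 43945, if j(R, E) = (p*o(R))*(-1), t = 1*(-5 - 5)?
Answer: -43929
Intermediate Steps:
t = -10 (t = 1*(-10) = -10)
M(z) = 40 (M(z) = -10*(-4) = 40)
j(R, E) = 16 (j(R, E) = (4*(-4))*(-1) = -16*(-1) = 16)
j(M(15), (-27 + 91)/(-33 + 104)) - 43945 = 16 - 43945 = -43929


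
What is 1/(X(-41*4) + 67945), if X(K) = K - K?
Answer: 1/67945 ≈ 1.4718e-5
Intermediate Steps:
X(K) = 0
1/(X(-41*4) + 67945) = 1/(0 + 67945) = 1/67945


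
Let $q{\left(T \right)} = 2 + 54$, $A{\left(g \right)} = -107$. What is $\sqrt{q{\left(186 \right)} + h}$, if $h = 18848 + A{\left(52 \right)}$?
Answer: $\sqrt{18797} \approx 137.1$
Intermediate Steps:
$q{\left(T \right)} = 56$
$h = 18741$ ($h = 18848 - 107 = 18741$)
$\sqrt{q{\left(186 \right)} + h} = \sqrt{56 + 18741} = \sqrt{18797}$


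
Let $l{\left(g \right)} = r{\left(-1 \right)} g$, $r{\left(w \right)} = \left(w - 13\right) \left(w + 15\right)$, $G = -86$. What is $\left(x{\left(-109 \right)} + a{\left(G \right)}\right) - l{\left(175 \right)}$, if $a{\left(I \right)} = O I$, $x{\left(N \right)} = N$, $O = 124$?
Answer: $23527$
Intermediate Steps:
$a{\left(I \right)} = 124 I$
$r{\left(w \right)} = \left(-13 + w\right) \left(15 + w\right)$ ($r{\left(w \right)} = \left(w - 13\right) \left(15 + w\right) = \left(-13 + w\right) \left(15 + w\right)$)
$l{\left(g \right)} = - 196 g$ ($l{\left(g \right)} = \left(-195 + \left(-1\right)^{2} + 2 \left(-1\right)\right) g = \left(-195 + 1 - 2\right) g = - 196 g$)
$\left(x{\left(-109 \right)} + a{\left(G \right)}\right) - l{\left(175 \right)} = \left(-109 + 124 \left(-86\right)\right) - \left(-196\right) 175 = \left(-109 - 10664\right) - -34300 = -10773 + 34300 = 23527$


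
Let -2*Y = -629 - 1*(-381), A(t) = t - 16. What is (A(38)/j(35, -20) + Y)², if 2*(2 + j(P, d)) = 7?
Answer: 173056/9 ≈ 19228.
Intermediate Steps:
j(P, d) = 3/2 (j(P, d) = -2 + (½)*7 = -2 + 7/2 = 3/2)
A(t) = -16 + t
Y = 124 (Y = -(-629 - 1*(-381))/2 = -(-629 + 381)/2 = -½*(-248) = 124)
(A(38)/j(35, -20) + Y)² = ((-16 + 38)/(3/2) + 124)² = (22*(⅔) + 124)² = (44/3 + 124)² = (416/3)² = 173056/9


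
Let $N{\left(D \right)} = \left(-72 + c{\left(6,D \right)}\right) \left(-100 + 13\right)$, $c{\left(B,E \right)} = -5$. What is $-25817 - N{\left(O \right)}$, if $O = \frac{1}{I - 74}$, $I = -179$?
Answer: $-32516$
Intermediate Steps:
$O = - \frac{1}{253}$ ($O = \frac{1}{-179 - 74} = \frac{1}{-253} = - \frac{1}{253} \approx -0.0039526$)
$N{\left(D \right)} = 6699$ ($N{\left(D \right)} = \left(-72 - 5\right) \left(-100 + 13\right) = \left(-77\right) \left(-87\right) = 6699$)
$-25817 - N{\left(O \right)} = -25817 - 6699 = -32516$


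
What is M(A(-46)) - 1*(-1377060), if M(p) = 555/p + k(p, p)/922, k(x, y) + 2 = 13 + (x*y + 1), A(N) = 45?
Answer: 3808988185/2766 ≈ 1.3771e+6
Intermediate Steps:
k(x, y) = 12 + x*y (k(x, y) = -2 + (13 + (x*y + 1)) = -2 + (13 + (1 + x*y)) = -2 + (14 + x*y) = 12 + x*y)
M(p) = 6/461 + 555/p + p²/922 (M(p) = 555/p + (12 + p*p)/922 = 555/p + (12 + p²)*(1/922) = 555/p + (6/461 + p²/922) = 6/461 + 555/p + p²/922)
M(A(-46)) - 1*(-1377060) = (1/922)*(511710 + 45*(12 + 45²))/45 - 1*(-1377060) = (1/922)*(1/45)*(511710 + 45*(12 + 2025)) + 1377060 = (1/922)*(1/45)*(511710 + 45*2037) + 1377060 = (1/922)*(1/45)*(511710 + 91665) + 1377060 = (1/922)*(1/45)*603375 + 1377060 = 40225/2766 + 1377060 = 3808988185/2766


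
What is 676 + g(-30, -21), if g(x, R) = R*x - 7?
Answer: 1299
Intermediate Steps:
g(x, R) = -7 + R*x
676 + g(-30, -21) = 676 + (-7 - 21*(-30)) = 676 + (-7 + 630) = 676 + 623 = 1299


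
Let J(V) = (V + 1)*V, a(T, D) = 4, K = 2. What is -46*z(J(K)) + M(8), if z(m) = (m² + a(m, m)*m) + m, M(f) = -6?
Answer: -3042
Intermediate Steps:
J(V) = V*(1 + V) (J(V) = (1 + V)*V = V*(1 + V))
z(m) = m² + 5*m (z(m) = (m² + 4*m) + m = m² + 5*m)
-46*z(J(K)) + M(8) = -46*2*(1 + 2)*(5 + 2*(1 + 2)) - 6 = -46*2*3*(5 + 2*3) - 6 = -276*(5 + 6) - 6 = -276*11 - 6 = -46*66 - 6 = -3036 - 6 = -3042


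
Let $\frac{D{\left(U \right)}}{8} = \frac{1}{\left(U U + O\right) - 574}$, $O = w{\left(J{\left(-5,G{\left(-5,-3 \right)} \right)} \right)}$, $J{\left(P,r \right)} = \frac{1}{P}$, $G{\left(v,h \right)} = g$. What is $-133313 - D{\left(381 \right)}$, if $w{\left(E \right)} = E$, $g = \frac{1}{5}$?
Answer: $- \frac{48188250191}{361467} \approx -1.3331 \cdot 10^{5}$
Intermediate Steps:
$g = \frac{1}{5} \approx 0.2$
$G{\left(v,h \right)} = \frac{1}{5}$
$O = - \frac{1}{5}$ ($O = \frac{1}{-5} = - \frac{1}{5} \approx -0.2$)
$D{\left(U \right)} = \frac{8}{- \frac{2871}{5} + U^{2}}$ ($D{\left(U \right)} = \frac{8}{\left(U U - \frac{1}{5}\right) - 574} = \frac{8}{\left(U^{2} - \frac{1}{5}\right) - 574} = \frac{8}{\left(- \frac{1}{5} + U^{2}\right) - 574} = \frac{8}{- \frac{2871}{5} + U^{2}}$)
$-133313 - D{\left(381 \right)} = -133313 - \frac{40}{-2871 + 5 \cdot 381^{2}} = -133313 - \frac{40}{-2871 + 5 \cdot 145161} = -133313 - \frac{40}{-2871 + 725805} = -133313 - \frac{40}{722934} = -133313 - 40 \cdot \frac{1}{722934} = -133313 - \frac{20}{361467} = - \frac{48188250191}{361467}$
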